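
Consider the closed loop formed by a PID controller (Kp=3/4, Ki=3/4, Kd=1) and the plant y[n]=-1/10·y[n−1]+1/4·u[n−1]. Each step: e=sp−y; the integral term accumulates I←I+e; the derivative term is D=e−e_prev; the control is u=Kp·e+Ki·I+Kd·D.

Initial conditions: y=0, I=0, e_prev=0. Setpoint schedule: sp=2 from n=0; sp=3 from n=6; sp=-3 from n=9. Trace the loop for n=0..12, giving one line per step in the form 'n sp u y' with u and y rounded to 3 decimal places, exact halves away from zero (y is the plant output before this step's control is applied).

0 2 5.000 0.000
1 2 1.375 1.250
2 2 5.766 0.219
3 2 3.068 1.420
4 2 6.690 0.625
5 2 4.465 1.610
6 3 9.879 0.955
7 3 6.210 2.374
8 3 10.747 1.315
9 -3 -7.149 2.555
10 -3 7.420 -2.043
11 -3 -8.151 2.059
12 -3 2.914 -2.244

(exact arithmetic carried between steps; '≈' marks a value shown rounded to 6 d.p. or computed from one; I and e_prev carry over from the previous line; the table rounds u and y to 3 d.p., halves away from zero)
n=0: y=0, sp=2, e=sp−y=2; I=2, D=e−e_prev=2; u=3/4·2+3/4·2+1·2=5; next y=-1/10·0+1/4·5=1.25
n=1: y=1.25, sp=2, e=sp−y=0.75; I=2.75, D=e−e_prev=-1.25; u=3/4·0.75+3/4·2.75+1·(-1.25)=1.375; next y=-1/10·1.25+1/4·1.375=0.21875
n=2: y=0.21875, sp=2, e=sp−y=1.78125; I=4.53125, D=e−e_prev=1.03125; u=3/4·1.78125+3/4·4.53125+1·1.03125=5.765625; next y=-1/10·0.21875+1/4·5.765625≈1.419531
n=3: y≈1.419531, sp=2, e=sp−y≈0.580469; I≈5.111719, D=e−e_prev≈-1.200781; u=3/4·0.580469+3/4·5.111719+1·(-1.200781)≈3.068359; next y=-1/10·1.419531+1/4·3.068359≈0.625137
n=4: y≈0.625137, sp=2, e=sp−y≈1.374863; I≈6.486582, D=e−e_prev≈0.794395; u=3/4·1.374863+3/4·6.486582+1·0.794395≈6.690479; next y=-1/10·0.625137+1/4·6.690479≈1.610106
n=5: y≈1.610106, sp=2, e=sp−y≈0.389894; I≈6.876476, D=e−e_prev≈-0.984969; u=3/4·0.389894+3/4·6.876476+1·(-0.984969)≈4.464808; next y=-1/10·1.610106+1/4·4.464808≈0.955191
n=6: y≈0.955191, sp=3, e=sp−y≈2.044809; I≈8.921285, D=e−e_prev≈1.654914; u=3/4·2.044809+3/4·8.921285+1·1.654914≈9.879484; next y=-1/10·0.955191+1/4·9.879484≈2.374352
n=7: y≈2.374352, sp=3, e=sp−y≈0.625648; I≈9.546933, D=e−e_prev≈-1.419160; u=3/4·0.625648+3/4·9.546933+1·(-1.419160)≈6.210275; next y=-1/10·2.374352+1/4·6.210275≈1.315134
n=8: y≈1.315134, sp=3, e=sp−y≈1.684866; I≈11.231799, D=e−e_prev≈1.059218; u=3/4·1.684866+3/4·11.231799+1·1.059218≈10.746717; next y=-1/10·1.315134+1/4·10.746717≈2.555166
n=9: y≈2.555166, sp=-3, e=sp−y≈-5.555166; I≈5.676633, D=e−e_prev≈-7.240032; u=3/4·(-5.555166)+3/4·5.676633+1·(-7.240032)≈-7.148932; next y=-1/10·2.555166+1/4·(-7.148932)≈-2.042750
n=10: y≈-2.042750, sp=-3, e=sp−y≈-0.957250; I≈4.719383, D=e−e_prev≈4.597916; u=3/4·(-0.957250)+3/4·4.719383+1·4.597916≈7.419515; next y=-1/10·(-2.042750)+1/4·7.419515≈2.059154
n=11: y≈2.059154, sp=-3, e=sp−y≈-5.059154; I≈-0.339771, D=e−e_prev≈-4.101903; u=3/4·(-5.059154)+3/4·(-0.339771)+1·(-4.101903)≈-8.151097; next y=-1/10·2.059154+1/4·(-8.151097)≈-2.243690
n=12: y≈-2.243690, sp=-3, e=sp−y≈-0.756310; I≈-1.096081, D=e−e_prev≈4.302843; u=3/4·(-0.756310)+3/4·(-1.096081)+1·4.302843≈2.913549; next y=-1/10·(-2.243690)+1/4·2.913549≈0.952756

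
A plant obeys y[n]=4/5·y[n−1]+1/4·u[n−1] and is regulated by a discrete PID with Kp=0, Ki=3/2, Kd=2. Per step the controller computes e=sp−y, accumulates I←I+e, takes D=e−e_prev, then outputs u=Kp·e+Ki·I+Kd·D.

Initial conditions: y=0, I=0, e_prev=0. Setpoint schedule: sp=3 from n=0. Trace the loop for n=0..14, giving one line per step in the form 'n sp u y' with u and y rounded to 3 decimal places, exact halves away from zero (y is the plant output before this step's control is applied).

0 3 10.500 0.000
1 3 -0.188 2.625
2 3 7.627 2.053
3 3 2.667 3.549
4 3 4.986 3.506
5 3 2.232 4.051
6 3 2.629 3.799
7 3 1.285 3.696
8 3 1.498 3.278
9 3 1.228 2.997
10 3 1.693 2.705
11 3 1.963 2.587
12 3 2.440 2.561
13 3 2.703 2.659
14 3 2.907 2.803

(exact arithmetic carried between steps; '≈' marks a value shown rounded to 6 d.p. or computed from one; I and e_prev carry over from the previous line; the table rounds u and y to 3 d.p., halves away from zero)
n=0: y=0, sp=3, e=sp−y=3; I=3, D=e−e_prev=3; u=0·3+3/2·3+2·3=10.5; next y=4/5·0+1/4·10.5=2.625
n=1: y=2.625, sp=3, e=sp−y=0.375; I=3.375, D=e−e_prev=-2.625; u=0·0.375+3/2·3.375+2·(-2.625)=-0.1875; next y=4/5·2.625+1/4·(-0.1875)=2.053125
n=2: y=2.053125, sp=3, e=sp−y=0.946875; I=4.321875, D=e−e_prev=0.571875; u=0·0.946875+3/2·4.321875+2·0.571875≈7.626563; next y=4/5·2.053125+1/4·7.626563≈3.549141
n=3: y≈3.549141, sp=3, e=sp−y≈-0.549141; I≈3.772734, D=e−e_prev≈-1.496016; u=0·(-0.549141)+3/2·3.772734+2·(-1.496016)≈2.667070; next y=4/5·3.549141+1/4·2.667070≈3.506080
n=4: y≈3.506080, sp=3, e=sp−y≈-0.506080; I≈3.266654, D=e−e_prev≈0.043061; u=0·(-0.506080)+3/2·3.266654+2·0.043061≈4.986103; next y=4/5·3.506080+1/4·4.986103≈4.051390
n=5: y≈4.051390, sp=3, e=sp−y≈-1.051390; I≈2.215265, D=e−e_prev≈-0.545310; u=0·(-1.051390)+3/2·2.215265+2·(-0.545310)≈2.232278; next y=4/5·4.051390+1/4·2.232278≈3.799181
n=6: y≈3.799181, sp=3, e=sp−y≈-0.799181; I≈1.416083, D=e−e_prev≈0.252209; u=0·(-0.799181)+3/2·1.416083+2·0.252209≈2.628542; next y=4/5·3.799181+1/4·2.628542≈3.696480
n=7: y≈3.696480, sp=3, e=sp−y≈-0.696480; I≈0.719603, D=e−e_prev≈0.102701; u=0·(-0.696480)+3/2·0.719603+2·0.102701≈1.284806; next y=4/5·3.696480+1/4·1.284806≈3.278386
n=8: y≈3.278386, sp=3, e=sp−y≈-0.278386; I≈0.441217, D=e−e_prev≈0.418095; u=0·(-0.278386)+3/2·0.441217+2·0.418095≈1.498015; next y=4/5·3.278386+1/4·1.498015≈2.997212
n=9: y≈2.997212, sp=3, e=sp−y≈0.002788; I≈0.444005, D=e−e_prev≈0.281173; u=0·0.002788+3/2·0.444005+2·0.281173≈1.228354; next y=4/5·2.997212+1/4·1.228354≈2.704858
n=10: y≈2.704858, sp=3, e=sp−y≈0.295142; I≈0.739146, D=e−e_prev≈0.292354; u=0·0.295142+3/2·0.739146+2·0.292354≈1.693427; next y=4/5·2.704858+1/4·1.693427≈2.587244
n=11: y≈2.587244, sp=3, e=sp−y≈0.412756; I≈1.151903, D=e−e_prev≈0.117615; u=0·0.412756+3/2·1.151903+2·0.117615≈1.963084; next y=4/5·2.587244+1/4·1.963084≈2.560566
n=12: y≈2.560566, sp=3, e=sp−y≈0.439434; I≈1.591337, D=e−e_prev≈0.026678; u=0·0.439434+3/2·1.591337+2·0.026678≈2.440361; next y=4/5·2.560566+1/4·2.440361≈2.658543
n=13: y≈2.658543, sp=3, e=sp−y≈0.341457; I≈1.932794, D=e−e_prev≈-0.097977; u=0·0.341457+3/2·1.932794+2·(-0.097977)≈2.703237; next y=4/5·2.658543+1/4·2.703237≈2.802644
n=14: y≈2.802644, sp=3, e=sp−y≈0.197356; I≈2.130151, D=e−e_prev≈-0.144101; u=0·0.197356+3/2·2.130151+2·(-0.144101)≈2.907024; next y=4/5·2.802644+1/4·2.907024≈2.968871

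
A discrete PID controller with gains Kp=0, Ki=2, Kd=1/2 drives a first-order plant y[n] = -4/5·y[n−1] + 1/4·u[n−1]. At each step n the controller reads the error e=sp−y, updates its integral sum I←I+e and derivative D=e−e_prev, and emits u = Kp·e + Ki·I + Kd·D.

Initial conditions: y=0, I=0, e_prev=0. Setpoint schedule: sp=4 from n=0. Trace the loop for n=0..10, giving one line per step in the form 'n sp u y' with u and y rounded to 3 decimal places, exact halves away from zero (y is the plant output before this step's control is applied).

0 4 10.000 0.000
1 4 9.750 2.500
2 4 19.156 0.438
3 4 15.246 4.439
4 4 26.816 0.260
5 4 16.617 6.496
6 4 33.588 -1.042
7 4 14.221 9.231
8 4 41.547 -3.829
9 4 7.476 13.450
10 4 53.069 -8.891

(exact arithmetic carried between steps; '≈' marks a value shown rounded to 6 d.p. or computed from one; I and e_prev carry over from the previous line; the table rounds u and y to 3 d.p., halves away from zero)
n=0: y=0, sp=4, e=sp−y=4; I=4, D=e−e_prev=4; u=0·4+2·4+1/2·4=10; next y=-4/5·0+1/4·10=2.5
n=1: y=2.5, sp=4, e=sp−y=1.5; I=5.5, D=e−e_prev=-2.5; u=0·1.5+2·5.5+1/2·(-2.5)=9.75; next y=-4/5·2.5+1/4·9.75=0.4375
n=2: y=0.4375, sp=4, e=sp−y=3.5625; I=9.0625, D=e−e_prev=2.0625; u=0·3.5625+2·9.0625+1/2·2.0625=19.15625; next y=-4/5·0.4375+1/4·19.15625≈4.439063
n=3: y≈4.439063, sp=4, e=sp−y≈-0.439063; I≈8.623438, D=e−e_prev≈-4.001563; u=0·(-0.439063)+2·8.623438+1/2·(-4.001563)≈15.246094; next y=-4/5·4.439063+1/4·15.246094≈0.260273
n=4: y≈0.260273, sp=4, e=sp−y≈3.739727; I≈12.363164, D=e−e_prev≈4.178789; u=0·3.739727+2·12.363164+1/2·4.178789≈26.815723; next y=-4/5·0.260273+1/4·26.815723≈6.495712
n=5: y≈6.495712, sp=4, e=sp−y≈-2.495712; I≈9.867452, D=e−e_prev≈-6.235438; u=0·(-2.495712)+2·9.867452+1/2·(-6.235438)≈16.617185; next y=-4/5·6.495712+1/4·16.617185≈-1.042273
n=6: y≈-1.042273, sp=4, e=sp−y≈5.042273; I≈14.909725, D=e−e_prev≈7.537985; u=0·5.042273+2·14.909725+1/2·7.537985≈33.588443; next y=-4/5·(-1.042273)+1/4·33.588443≈9.230929
n=7: y≈9.230929, sp=4, e=sp−y≈-5.230929; I≈9.678796, D=e−e_prev≈-10.273203; u=0·(-5.230929)+2·9.678796+1/2·(-10.273203)≈14.220991; next y=-4/5·9.230929+1/4·14.220991≈-3.829496
n=8: y≈-3.829496, sp=4, e=sp−y≈7.829496; I≈17.508292, D=e−e_prev≈13.060425; u=0·7.829496+2·17.508292+1/2·13.060425≈41.546796; next y=-4/5·(-3.829496)+1/4·41.546796≈13.450296
n=9: y≈13.450296, sp=4, e=sp−y≈-9.450296; I≈8.057996, D=e−e_prev≈-17.279792; u=0·(-9.450296)+2·8.057996+1/2·(-17.279792)≈7.476096; next y=-4/5·13.450296+1/4·7.476096≈-8.891213
n=10: y≈-8.891213, sp=4, e=sp−y≈12.891213; I≈20.949209, D=e−e_prev≈22.341509; u=0·12.891213+2·20.949209+1/2·22.341509≈53.069172; next y=-4/5·(-8.891213)+1/4·53.069172≈20.380263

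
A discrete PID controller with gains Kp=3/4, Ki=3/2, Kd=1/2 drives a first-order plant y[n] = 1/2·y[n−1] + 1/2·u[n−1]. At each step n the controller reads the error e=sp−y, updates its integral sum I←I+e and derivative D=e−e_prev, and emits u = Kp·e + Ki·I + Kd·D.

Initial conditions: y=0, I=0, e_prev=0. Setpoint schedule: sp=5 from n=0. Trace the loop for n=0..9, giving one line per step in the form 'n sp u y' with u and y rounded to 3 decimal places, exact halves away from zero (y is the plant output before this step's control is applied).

(exact arithmetic carried between steps; '≈' marks a value shown rounded to 6 d.p. or computed from one; I and e_prev carry over from the previous line; the table rounds u and y to 3 d.p., halves away from zero)
n=0: y=0, sp=5, e=sp−y=5; I=5, D=e−e_prev=5; u=3/4·5+3/2·5+1/2·5=13.75; next y=1/2·0+1/2·13.75=6.875
n=1: y=6.875, sp=5, e=sp−y=-1.875; I=3.125, D=e−e_prev=-6.875; u=3/4·(-1.875)+3/2·3.125+1/2·(-6.875)=-0.15625; next y=1/2·6.875+1/2·(-0.15625)=3.359375
n=2: y=3.359375, sp=5, e=sp−y=1.640625; I=4.765625, D=e−e_prev=3.515625; u=3/4·1.640625+3/2·4.765625+1/2·3.515625≈10.136719; next y=1/2·3.359375+1/2·10.136719≈6.748047
n=3: y≈6.748047, sp=5, e=sp−y≈-1.748047; I≈3.017578, D=e−e_prev≈-3.388672; u=3/4·(-1.748047)+3/2·3.017578+1/2·(-3.388672)≈1.520996; next y=1/2·6.748047+1/2·1.520996≈4.134521
n=4: y≈4.134521, sp=5, e=sp−y≈0.865479; I≈3.883057, D=e−e_prev≈2.613525; u=3/4·0.865479+3/2·3.883057+1/2·2.613525≈7.780457; next y=1/2·4.134521+1/2·7.780457≈5.957489
n=5: y≈5.957489, sp=5, e=sp−y≈-0.957489; I≈2.925568, D=e−e_prev≈-1.822968; u=3/4·(-0.957489)+3/2·2.925568+1/2·(-1.822968)≈2.758751; next y=1/2·5.957489+1/2·2.758751≈4.358120
n=6: y≈4.358120, sp=5, e=sp−y≈0.641880; I≈3.567448, D=e−e_prev≈1.599369; u=3/4·0.641880+3/2·3.567448+1/2·1.599369≈6.632266; next y=1/2·4.358120+1/2·6.632266≈5.495193
n=7: y≈5.495193, sp=5, e=sp−y≈-0.495193; I≈3.072255, D=e−e_prev≈-1.137073; u=3/4·(-0.495193)+3/2·3.072255+1/2·(-1.137073)≈3.668451; next y=1/2·5.495193+1/2·3.668451≈4.581822
n=8: y≈4.581822, sp=5, e=sp−y≈0.418178; I≈3.490433, D=e−e_prev≈0.913371; u=3/4·0.418178+3/2·3.490433+1/2·0.913371≈6.005968; next y=1/2·4.581822+1/2·6.005968≈5.293895
n=9: y≈5.293895, sp=5, e=sp−y≈-0.293895; I≈3.196538, D=e−e_prev≈-0.712073; u=3/4·(-0.293895)+3/2·3.196538+1/2·(-0.712073)≈4.218349; next y=1/2·5.293895+1/2·4.218349≈4.756122

0 5 13.750 0.000
1 5 -0.156 6.875
2 5 10.137 3.359
3 5 1.521 6.748
4 5 7.780 4.135
5 5 2.759 5.957
6 5 6.632 4.358
7 5 3.668 5.495
8 5 6.006 4.582
9 5 4.218 5.294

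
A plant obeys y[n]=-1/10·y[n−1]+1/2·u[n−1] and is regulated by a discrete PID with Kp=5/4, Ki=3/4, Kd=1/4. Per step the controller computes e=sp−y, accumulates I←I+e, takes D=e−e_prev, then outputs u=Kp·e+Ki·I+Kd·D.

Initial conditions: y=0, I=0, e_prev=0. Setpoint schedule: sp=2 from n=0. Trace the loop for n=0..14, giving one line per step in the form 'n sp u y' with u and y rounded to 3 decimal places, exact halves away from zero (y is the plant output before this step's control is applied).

(exact arithmetic carried between steps; '≈' marks a value shown rounded to 6 d.p. or computed from one; I and e_prev carry over from the previous line; the table rounds u and y to 3 d.p., halves away from zero)
n=0: y=0, sp=2, e=sp−y=2; I=2, D=e−e_prev=2; u=5/4·2+3/4·2+1/4·2=4.5; next y=-1/10·0+1/2·4.5=2.25
n=1: y=2.25, sp=2, e=sp−y=-0.25; I=1.75, D=e−e_prev=-2.25; u=5/4·(-0.25)+3/4·1.75+1/4·(-2.25)=0.4375; next y=-1/10·2.25+1/2·0.4375=-0.00625
n=2: y=-0.00625, sp=2, e=sp−y=2.00625; I=3.75625, D=e−e_prev=2.25625; u=5/4·2.00625+3/4·3.75625+1/4·2.25625≈5.889063; next y=-1/10·(-0.00625)+1/2·5.889063≈2.945156
n=3: y≈2.945156, sp=2, e=sp−y≈-0.945156; I≈2.811094, D=e−e_prev≈-2.951406; u=5/4·(-0.945156)+3/4·2.811094+1/4·(-2.951406)≈0.189023; next y=-1/10·2.945156+1/2·0.189023≈-0.200004
n=4: y≈-0.200004, sp=2, e=sp−y≈2.200004; I≈5.011098, D=e−e_prev≈3.145160; u=5/4·2.200004+3/4·5.011098+1/4·3.145160≈7.294618; next y=-1/10·(-0.200004)+1/2·7.294618≈3.667309
n=5: y≈3.667309, sp=2, e=sp−y≈-1.667309; I≈3.343788, D=e−e_prev≈-3.867313; u=5/4·(-1.667309)+3/4·3.343788+1/4·(-3.867313)≈-0.543124; next y=-1/10·3.667309+1/2·(-0.543124)≈-0.638293
n=6: y≈-0.638293, sp=2, e=sp−y≈2.638293; I≈5.982081, D=e−e_prev≈4.305602; u=5/4·2.638293+3/4·5.982081+1/4·4.305602≈8.860828; next y=-1/10·(-0.638293)+1/2·8.860828≈4.494243
n=7: y≈4.494243, sp=2, e=sp−y≈-2.494243; I≈3.487838, D=e−e_prev≈-5.132536; u=5/4·(-2.494243)+3/4·3.487838+1/4·(-5.132536)≈-1.785059; next y=-1/10·4.494243+1/2·(-1.785059)≈-1.341954
n=8: y≈-1.341954, sp=2, e=sp−y≈3.341954; I≈6.829792, D=e−e_prev≈5.836197; u=5/4·3.341954+3/4·6.829792+1/4·5.836197≈10.758836; next y=-1/10·(-1.341954)+1/2·10.758836≈5.513613
n=9: y≈5.513613, sp=2, e=sp−y≈-3.513613; I≈3.316179, D=e−e_prev≈-6.855567; u=5/4·(-3.513613)+3/4·3.316179+1/4·(-6.855567)≈-3.618774; next y=-1/10·5.513613+1/2·(-3.618774)≈-2.360749
n=10: y≈-2.360749, sp=2, e=sp−y≈4.360749; I≈7.676927, D=e−e_prev≈7.874362; u=5/4·4.360749+3/4·7.676927+1/4·7.874362≈13.177222; next y=-1/10·(-2.360749)+1/2·13.177222≈6.824686
n=11: y≈6.824686, sp=2, e=sp−y≈-4.824686; I≈2.852242, D=e−e_prev≈-9.185434; u=5/4·(-4.824686)+3/4·2.852242+1/4·(-9.185434)≈-6.188034; next y=-1/10·6.824686+1/2·(-6.188034)≈-3.776486
n=12: y≈-3.776486, sp=2, e=sp−y≈5.776486; I≈8.628727, D=e−e_prev≈10.601172; u=5/4·5.776486+3/4·8.628727+1/4·10.601172≈16.342446; next y=-1/10·(-3.776486)+1/2·16.342446≈8.548871
n=13: y≈8.548871, sp=2, e=sp−y≈-6.548871; I≈2.079856, D=e−e_prev≈-12.325357; u=5/4·(-6.548871)+3/4·2.079856+1/4·(-12.325357)≈-9.707537; next y=-1/10·8.548871+1/2·(-9.707537)≈-5.708655
n=14: y≈-5.708655, sp=2, e=sp−y≈7.708655; I≈9.788511, D=e−e_prev≈14.257527; u=5/4·7.708655+3/4·9.788511+1/4·14.257527≈20.541585; next y=-1/10·(-5.708655)+1/2·20.541585≈10.841658

0 2 4.500 0.000
1 2 0.438 2.250
2 2 5.889 -0.006
3 2 0.189 2.945
4 2 7.295 -0.200
5 2 -0.543 3.667
6 2 8.861 -0.638
7 2 -1.785 4.494
8 2 10.759 -1.342
9 2 -3.619 5.514
10 2 13.177 -2.361
11 2 -6.188 6.825
12 2 16.342 -3.776
13 2 -9.708 8.549
14 2 20.542 -5.709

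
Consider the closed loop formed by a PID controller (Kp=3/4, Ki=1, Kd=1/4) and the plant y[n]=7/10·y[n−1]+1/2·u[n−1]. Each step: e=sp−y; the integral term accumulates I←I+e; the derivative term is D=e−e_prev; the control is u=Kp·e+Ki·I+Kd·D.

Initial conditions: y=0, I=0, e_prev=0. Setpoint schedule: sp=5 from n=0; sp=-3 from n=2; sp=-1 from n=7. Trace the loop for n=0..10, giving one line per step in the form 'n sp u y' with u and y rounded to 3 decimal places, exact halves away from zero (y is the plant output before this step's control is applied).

0 5 10.000 0.000
1 5 3.750 5.000
2 -3 -11.750 5.375
3 -3 -3.056 -2.113
4 -3 -4.027 -3.007
5 -3 -2.021 -4.118
6 -3 -1.631 -3.893
7 -1 2.614 -3.541
8 -1 0.004 -1.172
9 -1 0.061 -0.818
10 -1 -0.584 -0.542

(exact arithmetic carried between steps; '≈' marks a value shown rounded to 6 d.p. or computed from one; I and e_prev carry over from the previous line; the table rounds u and y to 3 d.p., halves away from zero)
n=0: y=0, sp=5, e=sp−y=5; I=5, D=e−e_prev=5; u=3/4·5+1·5+1/4·5=10; next y=7/10·0+1/2·10=5
n=1: y=5, sp=5, e=sp−y=0; I=5, D=e−e_prev=-5; u=3/4·0+1·5+1/4·(-5)=3.75; next y=7/10·5+1/2·3.75=5.375
n=2: y=5.375, sp=-3, e=sp−y=-8.375; I=-3.375, D=e−e_prev=-8.375; u=3/4·(-8.375)+1·(-3.375)+1/4·(-8.375)=-11.75; next y=7/10·5.375+1/2·(-11.75)=-2.1125
n=3: y=-2.1125, sp=-3, e=sp−y=-0.8875; I=-4.2625, D=e−e_prev=7.4875; u=3/4·(-0.8875)+1·(-4.2625)+1/4·7.4875=-3.05625; next y=7/10·(-2.1125)+1/2·(-3.05625)=-3.006875
n=4: y=-3.006875, sp=-3, e=sp−y=0.006875; I=-4.255625, D=e−e_prev=0.894375; u=3/4·0.006875+1·(-4.255625)+1/4·0.894375=-4.026875; next y=7/10·(-3.006875)+1/2·(-4.026875)=-4.11825
n=5: y=-4.11825, sp=-3, e=sp−y=1.11825; I=-3.137375, D=e−e_prev=1.111375; u=3/4·1.11825+1·(-3.137375)+1/4·1.111375≈-2.020844; next y=7/10·(-4.11825)+1/2·(-2.020844)≈-3.893197
n=6: y≈-3.893197, sp=-3, e=sp−y≈0.893197; I≈-2.244178, D=e−e_prev≈-0.225053; u=3/4·0.893197+1·(-2.244178)+1/4·(-0.225053)≈-1.630544; next y=7/10·(-3.893197)+1/2·(-1.630544)≈-3.540510
n=7: y≈-3.540510, sp=-1, e=sp−y≈2.540510; I≈0.296332, D=e−e_prev≈1.647313; u=3/4·2.540510+1·0.296332+1/4·1.647313≈2.613542; next y=7/10·(-3.540510)+1/2·2.613542≈-1.171586
n=8: y≈-1.171586, sp=-1, e=sp−y≈0.171586; I≈0.467917, D=e−e_prev≈-2.368924; u=3/4·0.171586+1·0.467917+1/4·(-2.368924)≈0.004376; next y=7/10·(-1.171586)+1/2·0.004376≈-0.817922
n=9: y≈-0.817922, sp=-1, e=sp−y≈-0.182078; I≈0.285840, D=e−e_prev≈-0.353664; u=3/4·(-0.182078)+1·0.285840+1/4·(-0.353664)≈0.060865; next y=7/10·(-0.817922)+1/2·0.060865≈-0.542113
n=10: y≈-0.542113, sp=-1, e=sp−y≈-0.457887; I≈-0.172048, D=e−e_prev≈-0.275809; u=3/4·(-0.457887)+1·(-0.172048)+1/4·(-0.275809)≈-0.584415; next y=7/10·(-0.542113)+1/2·(-0.584415)≈-0.671687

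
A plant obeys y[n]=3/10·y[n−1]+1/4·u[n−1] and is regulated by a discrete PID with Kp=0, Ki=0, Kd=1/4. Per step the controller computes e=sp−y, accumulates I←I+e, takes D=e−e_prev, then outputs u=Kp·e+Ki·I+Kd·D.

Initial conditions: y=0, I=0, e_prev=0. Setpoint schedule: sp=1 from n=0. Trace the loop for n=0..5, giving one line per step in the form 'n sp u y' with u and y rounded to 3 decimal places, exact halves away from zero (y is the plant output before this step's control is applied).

0 1 0.250 0.000
1 1 -0.016 0.063
2 1 0.012 0.015
3 1 0.002 0.007
4 1 0.001 0.003
5 1 0.000 0.001

(exact arithmetic carried between steps; '≈' marks a value shown rounded to 6 d.p. or computed from one; I and e_prev carry over from the previous line; the table rounds u and y to 3 d.p., halves away from zero)
n=0: y=0, sp=1, e=sp−y=1; I=1, D=e−e_prev=1; u=0·1+0·1+1/4·1=0.25; next y=3/10·0+1/4·0.25=0.0625
n=1: y=0.0625, sp=1, e=sp−y=0.9375; I=1.9375, D=e−e_prev=-0.0625; u=0·0.9375+0·1.9375+1/4·(-0.0625)=-0.015625; next y=3/10·0.0625+1/4·(-0.015625)≈0.014844
n=2: y≈0.014844, sp=1, e=sp−y≈0.985156; I≈2.922656, D=e−e_prev≈0.047656; u=0·0.985156+0·2.922656+1/4·0.047656≈0.011914; next y=3/10·0.014844+1/4·0.011914≈0.007432
n=3: y≈0.007432, sp=1, e=sp−y≈0.992568; I≈3.915225, D=e−e_prev≈0.007412; u=0·0.992568+0·3.915225+1/4·0.007412≈0.001853; next y=3/10·0.007432+1/4·0.001853≈0.002693
n=4: y≈0.002693, sp=1, e=sp−y≈0.997307; I≈4.912532, D=e−e_prev≈0.004739; u=0·0.997307+0·4.912532+1/4·0.004739≈0.001185; next y=3/10·0.002693+1/4·0.001185≈0.001104
n=5: y≈0.001104, sp=1, e=sp−y≈0.998896; I≈5.911428, D=e−e_prev≈0.001589; u=0·0.998896+0·5.911428+1/4·0.001589≈0.000397; next y=3/10·0.001104+1/4·0.000397≈0.000430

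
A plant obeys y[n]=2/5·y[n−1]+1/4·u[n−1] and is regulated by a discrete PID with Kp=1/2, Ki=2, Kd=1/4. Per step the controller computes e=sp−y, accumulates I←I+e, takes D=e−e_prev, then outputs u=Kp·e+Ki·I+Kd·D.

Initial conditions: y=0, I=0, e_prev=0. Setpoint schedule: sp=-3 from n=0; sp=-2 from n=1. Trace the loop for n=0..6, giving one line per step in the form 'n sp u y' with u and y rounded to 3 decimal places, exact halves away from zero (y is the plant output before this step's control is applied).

(exact arithmetic carried between steps; '≈' marks a value shown rounded to 6 d.p. or computed from one; I and e_prev carry over from the previous line; the table rounds u and y to 3 d.p., halves away from zero)
n=0: y=0, sp=-3, e=sp−y=-3; I=-3, D=e−e_prev=-3; u=1/2·(-3)+2·(-3)+1/4·(-3)=-8.25; next y=2/5·0+1/4·(-8.25)=-2.0625
n=1: y=-2.0625, sp=-2, e=sp−y=0.0625; I=-2.9375, D=e−e_prev=3.0625; u=1/2·0.0625+2·(-2.9375)+1/4·3.0625=-5.078125; next y=2/5·(-2.0625)+1/4·(-5.078125)≈-2.094531
n=2: y≈-2.094531, sp=-2, e=sp−y≈0.094531; I≈-2.842969, D=e−e_prev≈0.032031; u=1/2·0.094531+2·(-2.842969)+1/4·0.032031≈-5.630664; next y=2/5·(-2.094531)+1/4·(-5.630664)≈-2.245479
n=3: y≈-2.245479, sp=-2, e=sp−y≈0.245479; I≈-2.597490, D=e−e_prev≈0.150947; u=1/2·0.245479+2·(-2.597490)+1/4·0.150947≈-5.034504; next y=2/5·(-2.245479)+1/4·(-5.034504)≈-2.156818
n=4: y≈-2.156818, sp=-2, e=sp−y≈0.156818; I≈-2.440673, D=e−e_prev≈-0.088661; u=1/2·0.156818+2·(-2.440673)+1/4·(-0.088661)≈-4.825102; next y=2/5·(-2.156818)+1/4·(-4.825102)≈-2.069002
n=5: y≈-2.069002, sp=-2, e=sp−y≈0.069002; I≈-2.371670, D=e−e_prev≈-0.087815; u=1/2·0.069002+2·(-2.371670)+1/4·(-0.087815)≈-4.730793; next y=2/5·(-2.069002)+1/4·(-4.730793)≈-2.010299
n=6: y≈-2.010299, sp=-2, e=sp−y≈0.010299; I≈-2.361371, D=e−e_prev≈-0.058703; u=1/2·0.010299+2·(-2.361371)+1/4·(-0.058703)≈-4.732268; next y=2/5·(-2.010299)+1/4·(-4.732268)≈-1.987187

0 -3 -8.250 0.000
1 -2 -5.078 -2.063
2 -2 -5.631 -2.095
3 -2 -5.035 -2.245
4 -2 -4.825 -2.157
5 -2 -4.731 -2.069
6 -2 -4.732 -2.010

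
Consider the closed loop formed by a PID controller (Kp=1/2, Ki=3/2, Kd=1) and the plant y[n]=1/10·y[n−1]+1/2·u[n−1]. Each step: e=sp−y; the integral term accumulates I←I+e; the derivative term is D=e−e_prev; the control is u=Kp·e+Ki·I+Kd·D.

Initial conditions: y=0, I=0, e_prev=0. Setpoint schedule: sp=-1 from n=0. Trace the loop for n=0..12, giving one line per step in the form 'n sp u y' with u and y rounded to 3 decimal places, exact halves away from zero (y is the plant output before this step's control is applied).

0 -1 -3.000 0.000
1 -1 1.000 -1.500
2 -1 -5.300 0.350
3 -1 3.420 -2.615
4 -1 -9.313 1.449
5 -1 8.958 -4.512
6 -1 -17.353 4.028
7 -1 20.550 -8.274
8 -1 -34.005 9.447
9 -1 44.561 -16.058
10 -1 -68.555 20.675
11 -1 94.320 -32.210
12 -1 -140.197 43.939

(exact arithmetic carried between steps; '≈' marks a value shown rounded to 6 d.p. or computed from one; I and e_prev carry over from the previous line; the table rounds u and y to 3 d.p., halves away from zero)
n=0: y=0, sp=-1, e=sp−y=-1; I=-1, D=e−e_prev=-1; u=1/2·(-1)+3/2·(-1)+1·(-1)=-3; next y=1/10·0+1/2·(-3)=-1.5
n=1: y=-1.5, sp=-1, e=sp−y=0.5; I=-0.5, D=e−e_prev=1.5; u=1/2·0.5+3/2·(-0.5)+1·1.5=1; next y=1/10·(-1.5)+1/2·1=0.35
n=2: y=0.35, sp=-1, e=sp−y=-1.35; I=-1.85, D=e−e_prev=-1.85; u=1/2·(-1.35)+3/2·(-1.85)+1·(-1.85)=-5.3; next y=1/10·0.35+1/2·(-5.3)=-2.615
n=3: y=-2.615, sp=-1, e=sp−y=1.615; I=-0.235, D=e−e_prev=2.965; u=1/2·1.615+3/2·(-0.235)+1·2.965=3.42; next y=1/10·(-2.615)+1/2·3.42=1.4485
n=4: y=1.4485, sp=-1, e=sp−y=-2.4485; I=-2.6835, D=e−e_prev=-4.0635; u=1/2·(-2.4485)+3/2·(-2.6835)+1·(-4.0635)=-9.313; next y=1/10·1.4485+1/2·(-9.313)=-4.51165
n=5: y=-4.51165, sp=-1, e=sp−y=3.51165; I=0.82815, D=e−e_prev=5.96015; u=1/2·3.51165+3/2·0.82815+1·5.96015=8.9582; next y=1/10·(-4.51165)+1/2·8.9582=4.027935
n=6: y=4.027935, sp=-1, e=sp−y=-5.027935; I=-4.199785, D=e−e_prev=-8.539585; u=1/2·(-5.027935)+3/2·(-4.199785)+1·(-8.539585)=-17.35323; next y=1/10·4.027935+1/2·(-17.35323)≈-8.273822
n=7: y≈-8.273822, sp=-1, e=sp−y≈7.273822; I≈3.074037, D=e−e_prev≈12.301757; u=1/2·7.273822+3/2·3.074037+1·12.301757≈20.549722; next y=1/10·(-8.273822)+1/2·20.549722≈9.447479
n=8: y≈9.447479, sp=-1, e=sp−y≈-10.447479; I≈-7.373442, D=e−e_prev≈-17.721300; u=1/2·(-10.447479)+3/2·(-7.373442)+1·(-17.721300)≈-34.005203; next y=1/10·9.447479+1/2·(-34.005203)≈-16.057854
n=9: y≈-16.057854, sp=-1, e=sp−y≈15.057854; I≈7.684411, D=e−e_prev≈25.505333; u=1/2·15.057854+3/2·7.684411+1·25.505333≈44.560877; next y=1/10·(-16.057854)+1/2·44.560877≈20.674653
n=10: y≈20.674653, sp=-1, e=sp−y≈-21.674653; I≈-13.990242, D=e−e_prev≈-36.732507; u=1/2·(-21.674653)+3/2·(-13.990242)+1·(-36.732507)≈-68.555195; next y=1/10·20.674653+1/2·(-68.555195)≈-32.210132
n=11: y≈-32.210132, sp=-1, e=sp−y≈31.210132; I≈17.219891, D=e−e_prev≈52.884785; u=1/2·31.210132+3/2·17.219891+1·52.884785≈94.319688; next y=1/10·(-32.210132)+1/2·94.319688≈43.938831
n=12: y≈43.938831, sp=-1, e=sp−y≈-44.938831; I≈-27.718940, D=e−e_prev≈-76.148963; u=1/2·(-44.938831)+3/2·(-27.718940)+1·(-76.148963)≈-140.196788; next y=1/10·43.938831+1/2·(-140.196788)≈-65.704511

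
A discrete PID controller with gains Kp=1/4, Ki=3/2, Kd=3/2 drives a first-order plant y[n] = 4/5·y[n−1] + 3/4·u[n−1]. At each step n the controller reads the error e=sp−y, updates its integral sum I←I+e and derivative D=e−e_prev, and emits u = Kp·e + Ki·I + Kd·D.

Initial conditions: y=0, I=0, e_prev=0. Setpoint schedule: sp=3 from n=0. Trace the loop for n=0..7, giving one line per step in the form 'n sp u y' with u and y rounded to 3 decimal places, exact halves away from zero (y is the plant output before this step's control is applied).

(exact arithmetic carried between steps; '≈' marks a value shown rounded to 6 d.p. or computed from one; I and e_prev carry over from the previous line; the table rounds u and y to 3 d.p., halves away from zero)
n=0: y=0, sp=3, e=sp−y=3; I=3, D=e−e_prev=3; u=1/4·3+3/2·3+3/2·3=9.75; next y=4/5·0+3/4·9.75=7.3125
n=1: y=7.3125, sp=3, e=sp−y=-4.3125; I=-1.3125, D=e−e_prev=-7.3125; u=1/4·(-4.3125)+3/2·(-1.3125)+3/2·(-7.3125)=-14.015625; next y=4/5·7.3125+3/4·(-14.015625)≈-4.661719
n=2: y≈-4.661719, sp=3, e=sp−y≈7.661719; I≈6.349219, D=e−e_prev≈11.974219; u=1/4·7.661719+3/2·6.349219+3/2·11.974219≈29.400586; next y=4/5·(-4.661719)+3/4·29.400586≈18.321064
n=3: y≈18.321064, sp=3, e=sp−y≈-15.321064; I≈-8.971846, D=e−e_prev≈-22.982783; u=1/4·(-15.321064)+3/2·(-8.971846)+3/2·(-22.982783)≈-51.762209; next y=4/5·18.321064+3/4·(-51.762209)≈-24.164806
n=4: y≈-24.164806, sp=3, e=sp−y≈27.164806; I≈18.192960, D=e−e_prev≈42.485870; u=1/4·27.164806+3/2·18.192960+3/2·42.485870≈97.809446; next y=4/5·(-24.164806)+3/4·97.809446≈54.025240
n=5: y≈54.025240, sp=3, e=sp−y≈-51.025240; I≈-32.832280, D=e−e_prev≈-78.190046; u=1/4·(-51.025240)+3/2·(-32.832280)+3/2·(-78.190046)≈-179.289799; next y=4/5·54.025240+3/4·(-179.289799)≈-91.247157
n=6: y≈-91.247157, sp=3, e=sp−y≈94.247157; I≈61.414877, D=e−e_prev≈145.272397; u=1/4·94.247157+3/2·61.414877+3/2·145.272397≈333.592701; next y=4/5·(-91.247157)+3/4·333.592701≈177.196800
n=7: y≈177.196800, sp=3, e=sp−y≈-174.196800; I≈-112.781923, D=e−e_prev≈-268.443957; u=1/4·(-174.196800)+3/2·(-112.781923)+3/2·(-268.443957)≈-615.388020; next y=4/5·177.196800+3/4·(-615.388020)≈-319.783575

0 3 9.750 0.000
1 3 -14.016 7.313
2 3 29.401 -4.662
3 3 -51.762 18.321
4 3 97.809 -24.165
5 3 -179.290 54.025
6 3 333.593 -91.247
7 3 -615.388 177.197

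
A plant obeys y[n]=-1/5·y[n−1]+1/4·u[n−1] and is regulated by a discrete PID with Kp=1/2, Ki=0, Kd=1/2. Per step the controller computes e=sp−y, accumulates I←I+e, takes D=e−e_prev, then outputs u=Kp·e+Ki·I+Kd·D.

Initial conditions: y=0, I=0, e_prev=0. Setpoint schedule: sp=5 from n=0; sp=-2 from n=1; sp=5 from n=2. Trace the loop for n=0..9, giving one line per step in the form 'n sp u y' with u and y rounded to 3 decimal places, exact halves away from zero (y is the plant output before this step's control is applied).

(exact arithmetic carried between steps; '≈' marks a value shown rounded to 6 d.p. or computed from one; I and e_prev carry over from the previous line; the table rounds u and y to 3 d.p., halves away from zero)
n=0: y=0, sp=5, e=sp−y=5; I=5, D=e−e_prev=5; u=1/2·5+0·5+1/2·5=5; next y=-1/5·0+1/4·5=1.25
n=1: y=1.25, sp=-2, e=sp−y=-3.25; I=1.75, D=e−e_prev=-8.25; u=1/2·(-3.25)+0·1.75+1/2·(-8.25)=-5.75; next y=-1/5·1.25+1/4·(-5.75)=-1.6875
n=2: y=-1.6875, sp=5, e=sp−y=6.6875; I=8.4375, D=e−e_prev=9.9375; u=1/2·6.6875+0·8.4375+1/2·9.9375=8.3125; next y=-1/5·(-1.6875)+1/4·8.3125=2.415625
n=3: y=2.415625, sp=5, e=sp−y=2.584375; I=11.021875, D=e−e_prev=-4.103125; u=1/2·2.584375+0·11.021875+1/2·(-4.103125)=-0.759375; next y=-1/5·2.415625+1/4·(-0.759375)≈-0.672969
n=4: y≈-0.672969, sp=5, e=sp−y≈5.672969; I≈16.694844, D=e−e_prev≈3.088594; u=1/2·5.672969+0·16.694844+1/2·3.088594≈4.380781; next y=-1/5·(-0.672969)+1/4·4.380781≈1.229789
n=5: y≈1.229789, sp=5, e=sp−y≈3.770211; I≈20.465055, D=e−e_prev≈-1.902758; u=1/2·3.770211+0·20.465055+1/2·(-1.902758)≈0.933727; next y=-1/5·1.229789+1/4·0.933727≈-0.012526
n=6: y≈-0.012526, sp=5, e=sp−y≈5.012526; I≈25.477581, D=e−e_prev≈1.242315; u=1/2·5.012526+0·25.477581+1/2·1.242315≈3.127421; next y=-1/5·(-0.012526)+1/4·3.127421≈0.784360
n=7: y≈0.784360, sp=5, e=sp−y≈4.215640; I≈29.693220, D=e−e_prev≈-0.796887; u=1/2·4.215640+0·29.693220+1/2·(-0.796887)≈1.709377; next y=-1/5·0.784360+1/4·1.709377≈0.270472
n=8: y≈0.270472, sp=5, e=sp−y≈4.729528; I≈34.422748, D=e−e_prev≈0.513888; u=1/2·4.729528+0·34.422748+1/2·0.513888≈2.621708; next y=-1/5·0.270472+1/4·2.621708≈0.601333
n=9: y≈0.601333, sp=5, e=sp−y≈4.398667; I≈38.821416, D=e−e_prev≈-0.330861; u=1/2·4.398667+0·38.821416+1/2·(-0.330861)≈2.033903; next y=-1/5·0.601333+1/4·2.033903≈0.388209

0 5 5.000 0.000
1 -2 -5.750 1.250
2 5 8.313 -1.688
3 5 -0.759 2.416
4 5 4.381 -0.673
5 5 0.934 1.230
6 5 3.127 -0.013
7 5 1.709 0.784
8 5 2.622 0.270
9 5 2.034 0.601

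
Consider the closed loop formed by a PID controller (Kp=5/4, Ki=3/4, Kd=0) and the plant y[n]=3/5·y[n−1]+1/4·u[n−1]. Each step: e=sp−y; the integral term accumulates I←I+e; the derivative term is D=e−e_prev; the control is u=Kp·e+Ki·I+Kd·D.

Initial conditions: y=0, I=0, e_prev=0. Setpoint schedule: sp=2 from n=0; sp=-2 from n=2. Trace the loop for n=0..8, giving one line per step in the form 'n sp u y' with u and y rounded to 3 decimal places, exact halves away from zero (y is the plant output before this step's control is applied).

0 2 4.000 0.000
1 2 3.500 1.000
2 -2 -4.700 1.475
3 -2 -3.776 -0.290
4 -2 -3.403 -1.118
5 -2 -3.257 -1.521
6 -2 -3.205 -1.727
7 -2 -3.189 -1.837
8 -2 -3.186 -1.900

(exact arithmetic carried between steps; '≈' marks a value shown rounded to 6 d.p. or computed from one; I and e_prev carry over from the previous line; the table rounds u and y to 3 d.p., halves away from zero)
n=0: y=0, sp=2, e=sp−y=2; I=2, D=e−e_prev=2; u=5/4·2+3/4·2+0·2=4; next y=3/5·0+1/4·4=1
n=1: y=1, sp=2, e=sp−y=1; I=3, D=e−e_prev=-1; u=5/4·1+3/4·3+0·(-1)=3.5; next y=3/5·1+1/4·3.5=1.475
n=2: y=1.475, sp=-2, e=sp−y=-3.475; I=-0.475, D=e−e_prev=-4.475; u=5/4·(-3.475)+3/4·(-0.475)+0·(-4.475)=-4.7; next y=3/5·1.475+1/4·(-4.7)=-0.29
n=3: y=-0.29, sp=-2, e=sp−y=-1.71; I=-2.185, D=e−e_prev=1.765; u=5/4·(-1.71)+3/4·(-2.185)+0·1.765=-3.77625; next y=3/5·(-0.29)+1/4·(-3.77625)≈-1.118063
n=4: y≈-1.118063, sp=-2, e=sp−y≈-0.881938; I≈-3.066938, D=e−e_prev≈0.828063; u=5/4·(-0.881938)+3/4·(-3.066938)+0·0.828063≈-3.402625; next y=3/5·(-1.118063)+1/4·(-3.402625)≈-1.521494
n=5: y≈-1.521494, sp=-2, e=sp−y≈-0.478506; I≈-3.545444, D=e−e_prev≈0.403431; u=5/4·(-0.478506)+3/4·(-3.545444)+0·0.403431≈-3.257216; next y=3/5·(-1.521494)+1/4·(-3.257216)≈-1.727200
n=6: y≈-1.727200, sp=-2, e=sp−y≈-0.272800; I≈-3.818244, D=e−e_prev≈0.205706; u=5/4·(-0.272800)+3/4·(-3.818244)+0·0.205706≈-3.204683; next y=3/5·(-1.727200)+1/4·(-3.204683)≈-1.837491
n=7: y≈-1.837491, sp=-2, e=sp−y≈-0.162509; I≈-3.980753, D=e−e_prev≈0.110291; u=5/4·(-0.162509)+3/4·(-3.980753)+0·0.110291≈-3.188701; next y=3/5·(-1.837491)+1/4·(-3.188701)≈-1.899670
n=8: y≈-1.899670, sp=-2, e=sp−y≈-0.100330; I≈-4.081083, D=e−e_prev≈0.062179; u=5/4·(-0.100330)+3/4·(-4.081083)+0·0.062179≈-3.186225; next y=3/5·(-1.899670)+1/4·(-3.186225)≈-1.936358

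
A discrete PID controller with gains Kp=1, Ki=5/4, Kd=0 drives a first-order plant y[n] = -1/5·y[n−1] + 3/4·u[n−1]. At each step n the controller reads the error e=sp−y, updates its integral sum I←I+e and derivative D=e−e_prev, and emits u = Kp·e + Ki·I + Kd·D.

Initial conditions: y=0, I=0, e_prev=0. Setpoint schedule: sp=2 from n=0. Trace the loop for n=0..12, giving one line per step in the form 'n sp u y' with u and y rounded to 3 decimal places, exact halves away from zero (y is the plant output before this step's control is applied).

(exact arithmetic carried between steps; '≈' marks a value shown rounded to 6 d.p. or computed from one; I and e_prev carry over from the previous line; the table rounds u and y to 3 d.p., halves away from zero)
n=0: y=0, sp=2, e=sp−y=2; I=2, D=e−e_prev=2; u=1·2+5/4·2+0·2=4.5; next y=-1/5·0+3/4·4.5=3.375
n=1: y=3.375, sp=2, e=sp−y=-1.375; I=0.625, D=e−e_prev=-3.375; u=1·(-1.375)+5/4·0.625+0·(-3.375)=-0.59375; next y=-1/5·3.375+3/4·(-0.59375)≈-1.120313
n=2: y≈-1.120313, sp=2, e=sp−y≈3.120313; I≈3.745313, D=e−e_prev≈4.495313; u=1·3.120313+5/4·3.745313+0·4.495313≈7.801953; next y=-1/5·(-1.120313)+3/4·7.801953≈6.075527
n=3: y≈6.075527, sp=2, e=sp−y≈-4.075527; I≈-0.330215, D=e−e_prev≈-7.195840; u=1·(-4.075527)+5/4·(-0.330215)+0·(-7.195840)≈-4.488296; next y=-1/5·6.075527+3/4·(-4.488296)≈-4.581327
n=4: y≈-4.581327, sp=2, e=sp−y≈6.581327; I≈6.251113, D=e−e_prev≈10.656855; u=1·6.581327+5/4·6.251113+0·10.656855≈14.395218; next y=-1/5·(-4.581327)+3/4·14.395218≈11.712679
n=5: y≈11.712679, sp=2, e=sp−y≈-9.712679; I≈-3.461566, D=e−e_prev≈-16.294006; u=1·(-9.712679)+5/4·(-3.461566)+0·(-16.294006)≈-14.039637; next y=-1/5·11.712679+3/4·(-14.039637)≈-12.872264
n=6: y≈-12.872264, sp=2, e=sp−y≈14.872264; I≈11.410697, D=e−e_prev≈24.584943; u=1·14.872264+5/4·11.410697+0·24.584943≈29.135635; next y=-1/5·(-12.872264)+3/4·29.135635≈24.426179
n=7: y≈24.426179, sp=2, e=sp−y≈-22.426179; I≈-11.015482, D=e−e_prev≈-37.298443; u=1·(-22.426179)+5/4·(-11.015482)+0·(-37.298443)≈-36.195531; next y=-1/5·24.426179+3/4·(-36.195531)≈-32.031884
n=8: y≈-32.031884, sp=2, e=sp−y≈34.031884; I≈23.016403, D=e−e_prev≈56.458064; u=1·34.031884+5/4·23.016403+0·56.458064≈62.802388; next y=-1/5·(-32.031884)+3/4·62.802388≈53.508168
n=9: y≈53.508168, sp=2, e=sp−y≈-51.508168; I≈-28.491765, D=e−e_prev≈-85.540052; u=1·(-51.508168)+5/4·(-28.491765)+0·(-85.540052)≈-87.122874; next y=-1/5·53.508168+3/4·(-87.122874)≈-76.043789
n=10: y≈-76.043789, sp=2, e=sp−y≈78.043789; I≈49.552024, D=e−e_prev≈129.551956; u=1·78.043789+5/4·49.552024+0·129.551956≈139.983819; next y=-1/5·(-76.043789)+3/4·139.983819≈120.196622
n=11: y≈120.196622, sp=2, e=sp−y≈-118.196622; I≈-68.644598, D=e−e_prev≈-196.240411; u=1·(-118.196622)+5/4·(-68.644598)+0·(-196.240411)≈-204.002369; next y=-1/5·120.196622+3/4·(-204.002369)≈-177.041101
n=12: y≈-177.041101, sp=2, e=sp−y≈179.041101; I≈110.396503, D=e−e_prev≈297.237723; u=1·179.041101+5/4·110.396503+0·297.237723≈317.036731; next y=-1/5·(-177.041101)+3/4·317.036731≈273.185768

0 2 4.500 0.000
1 2 -0.594 3.375
2 2 7.802 -1.120
3 2 -4.488 6.076
4 2 14.395 -4.581
5 2 -14.040 11.713
6 2 29.136 -12.872
7 2 -36.196 24.426
8 2 62.802 -32.032
9 2 -87.123 53.508
10 2 139.984 -76.044
11 2 -204.002 120.197
12 2 317.037 -177.041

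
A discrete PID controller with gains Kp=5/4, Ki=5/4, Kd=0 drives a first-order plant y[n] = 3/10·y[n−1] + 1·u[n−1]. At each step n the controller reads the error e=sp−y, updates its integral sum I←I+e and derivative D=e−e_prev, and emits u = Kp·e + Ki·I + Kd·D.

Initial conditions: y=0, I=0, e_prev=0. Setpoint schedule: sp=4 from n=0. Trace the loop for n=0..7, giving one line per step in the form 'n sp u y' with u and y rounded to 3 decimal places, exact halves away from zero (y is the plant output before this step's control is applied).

(exact arithmetic carried between steps; '≈' marks a value shown rounded to 6 d.p. or computed from one; I and e_prev carry over from the previous line; the table rounds u and y to 3 d.p., halves away from zero)
n=0: y=0, sp=4, e=sp−y=4; I=4, D=e−e_prev=4; u=5/4·4+5/4·4+0·4=10; next y=3/10·0+1·10=10
n=1: y=10, sp=4, e=sp−y=-6; I=-2, D=e−e_prev=-10; u=5/4·(-6)+5/4·(-2)+0·(-10)=-10; next y=3/10·10+1·(-10)=-7
n=2: y=-7, sp=4, e=sp−y=11; I=9, D=e−e_prev=17; u=5/4·11+5/4·9+0·17=25; next y=3/10·(-7)+1·25=22.9
n=3: y=22.9, sp=4, e=sp−y=-18.9; I=-9.9, D=e−e_prev=-29.9; u=5/4·(-18.9)+5/4·(-9.9)+0·(-29.9)=-36; next y=3/10·22.9+1·(-36)=-29.13
n=4: y=-29.13, sp=4, e=sp−y=33.13; I=23.23, D=e−e_prev=52.03; u=5/4·33.13+5/4·23.23+0·52.03=70.45; next y=3/10·(-29.13)+1·70.45=61.711
n=5: y=61.711, sp=4, e=sp−y=-57.711; I=-34.481, D=e−e_prev=-90.841; u=5/4·(-57.711)+5/4·(-34.481)+0·(-90.841)=-115.24; next y=3/10·61.711+1·(-115.24)=-96.7267
n=6: y=-96.7267, sp=4, e=sp−y=100.7267; I=66.2457, D=e−e_prev=158.4377; u=5/4·100.7267+5/4·66.2457+0·158.4377=208.7155; next y=3/10·(-96.7267)+1·208.7155=179.69749
n=7: y=179.69749, sp=4, e=sp−y=-175.69749; I=-109.45179, D=e−e_prev=-276.42419; u=5/4·(-175.69749)+5/4·(-109.45179)+0·(-276.42419)=-356.4366; next y=3/10·179.69749+1·(-356.4366)=-302.527353

0 4 10.000 0.000
1 4 -10.000 10.000
2 4 25.000 -7.000
3 4 -36.000 22.900
4 4 70.450 -29.130
5 4 -115.240 61.711
6 4 208.716 -96.727
7 4 -356.437 179.697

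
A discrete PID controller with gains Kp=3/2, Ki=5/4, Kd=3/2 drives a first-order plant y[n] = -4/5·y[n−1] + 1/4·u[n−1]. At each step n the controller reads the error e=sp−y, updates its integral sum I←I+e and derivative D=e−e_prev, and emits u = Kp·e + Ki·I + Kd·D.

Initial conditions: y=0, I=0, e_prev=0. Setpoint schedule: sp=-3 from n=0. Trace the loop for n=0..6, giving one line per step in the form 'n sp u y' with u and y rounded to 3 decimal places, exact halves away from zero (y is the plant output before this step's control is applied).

0 -3 -12.750 0.000
1 -3 1.547 -3.188
2 -3 -29.028 2.937
3 -3 26.046 -9.606
4 -3 -85.673 14.196
5 -3 128.166 -32.775
6 -3 -291.981 58.262

(exact arithmetic carried between steps; '≈' marks a value shown rounded to 6 d.p. or computed from one; I and e_prev carry over from the previous line; the table rounds u and y to 3 d.p., halves away from zero)
n=0: y=0, sp=-3, e=sp−y=-3; I=-3, D=e−e_prev=-3; u=3/2·(-3)+5/4·(-3)+3/2·(-3)=-12.75; next y=-4/5·0+1/4·(-12.75)=-3.1875
n=1: y=-3.1875, sp=-3, e=sp−y=0.1875; I=-2.8125, D=e−e_prev=3.1875; u=3/2·0.1875+5/4·(-2.8125)+3/2·3.1875=1.546875; next y=-4/5·(-3.1875)+1/4·1.546875≈2.936719
n=2: y≈2.936719, sp=-3, e=sp−y≈-5.936719; I≈-8.749219, D=e−e_prev≈-6.124219; u=3/2·(-5.936719)+5/4·(-8.749219)+3/2·(-6.124219)≈-29.027930; next y=-4/5·2.936719+1/4·(-29.027930)≈-9.606357
n=3: y≈-9.606357, sp=-3, e=sp−y≈6.606357; I≈-2.142861, D=e−e_prev≈12.543076; u=3/2·6.606357+5/4·(-2.142861)+3/2·12.543076≈26.045574; next y=-4/5·(-9.606357)+1/4·26.045574≈14.196479
n=4: y≈14.196479, sp=-3, e=sp−y≈-17.196479; I≈-19.339341, D=e−e_prev≈-23.802837; u=3/2·(-17.196479)+5/4·(-19.339341)+3/2·(-23.802837)≈-85.673150; next y=-4/5·14.196479+1/4·(-85.673150)≈-32.775471
n=5: y≈-32.775471, sp=-3, e=sp−y≈29.775471; I≈10.436130, D=e−e_prev≈46.971950; u=3/2·29.775471+5/4·10.436130+3/2·46.971950≈128.166295; next y=-4/5·(-32.775471)+1/4·128.166295≈58.261951
n=6: y≈58.261951, sp=-3, e=sp−y≈-61.261951; I≈-50.825820, D=e−e_prev≈-91.037422; u=3/2·(-61.261951)+5/4·(-50.825820)+3/2·(-91.037422)≈-291.981334; next y=-4/5·58.261951+1/4·(-291.981334)≈-119.604894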